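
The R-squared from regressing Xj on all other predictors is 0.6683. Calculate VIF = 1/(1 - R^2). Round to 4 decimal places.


Denominator: 1 - 0.6683 = 0.3317.
VIF = 1 / 0.3317 = 3.0148.

3.0148


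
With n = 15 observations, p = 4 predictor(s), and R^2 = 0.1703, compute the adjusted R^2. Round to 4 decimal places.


Using the formula:
(1 - 0.1703) = 0.8297.
Multiply by 14/10: 0.8297 * 14 = 11.6158, then 11.6158 / 10 = 1.1616.
Adj R^2 = 1 - 1.1616 = -0.1616.

-0.1616


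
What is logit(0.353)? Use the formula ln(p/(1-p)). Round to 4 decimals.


Compute the odds: 0.353/0.647 = 0.5456.
Take the natural log: ln(0.5456) = -0.6059.

-0.6059


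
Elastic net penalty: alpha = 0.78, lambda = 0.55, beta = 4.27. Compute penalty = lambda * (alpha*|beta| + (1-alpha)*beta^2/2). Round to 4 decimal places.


L1 component = 0.78 * |4.27| = 3.3306.
L2 component = 0.22 * 4.27^2 / 2 = 2.0056.
Penalty = 0.55 * (3.3306 + 2.0056) = 0.55 * 5.3362 = 2.9349.

2.9349


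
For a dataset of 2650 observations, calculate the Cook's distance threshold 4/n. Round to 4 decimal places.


The threshold is 4/n.
4/2650 = 0.0015.

0.0015


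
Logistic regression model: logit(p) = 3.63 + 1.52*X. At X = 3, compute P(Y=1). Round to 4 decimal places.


z = 3.63 + 1.52 * 3 = 8.1900.
Sigmoid: P = 1 / (1 + exp(-8.1900)) = 0.9997.

0.9997


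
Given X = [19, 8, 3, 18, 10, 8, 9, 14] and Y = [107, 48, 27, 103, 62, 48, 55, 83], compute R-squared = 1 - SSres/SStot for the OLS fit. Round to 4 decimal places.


After computing the OLS fit (b0=8.9228, b1=5.1867):
SSres = 22.7181, SStot = 5641.8750.
R^2 = 1 - 22.7181/5641.8750 = 0.9960.

0.9960


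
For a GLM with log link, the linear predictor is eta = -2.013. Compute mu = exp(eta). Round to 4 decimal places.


The inverse log link gives:
mu = exp(-2.013) = 0.1336.

0.1336


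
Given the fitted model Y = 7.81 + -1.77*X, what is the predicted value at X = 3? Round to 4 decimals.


Substitute X = 3 into the equation:
Y = 7.81 + -1.77 * 3 = 7.81 + -5.3100 = 2.5000.

2.5000


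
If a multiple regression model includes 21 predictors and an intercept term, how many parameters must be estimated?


Including the intercept, the model has 21 predictor coefficients + 1 intercept.
Total = 22.

22


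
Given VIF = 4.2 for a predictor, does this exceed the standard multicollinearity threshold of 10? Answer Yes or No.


Check: VIF = 4.2 vs threshold = 10.
Since 4.2 < 10, the answer is No.

No


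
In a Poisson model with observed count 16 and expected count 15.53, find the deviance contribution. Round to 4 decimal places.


y/mu = 16/15.53 = 1.030264 (approx.), and ln(16/15.53) = 0.029815.
y * ln(y/mu) = 16 * 0.029815 = 0.477040.
y - mu = 0.47.
D = 2 * (0.477040 - 0.47) = 0.014080, which rounds to 0.0141.

0.0141


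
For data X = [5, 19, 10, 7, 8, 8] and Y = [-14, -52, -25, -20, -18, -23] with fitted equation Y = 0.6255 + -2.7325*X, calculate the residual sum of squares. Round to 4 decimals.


Compute predicted values, then residuals = yi - yhat_i.
Residuals: [-0.9630, -0.7080, 1.6995, -1.4980, 3.2345, -1.7655].
SSres = sum(residual^2) = 20.1399.

20.1399


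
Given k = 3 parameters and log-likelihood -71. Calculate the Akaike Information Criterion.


Compute:
2k = 2*3 = 6.
-2*loglik = -2*(-71) = 142.
AIC = 6 + 142 = 148.

148


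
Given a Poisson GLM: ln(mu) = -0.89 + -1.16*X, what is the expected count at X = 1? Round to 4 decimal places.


Compute eta = -0.89 + -1.16 * 1 = -2.0500.
Apply inverse link: mu = e^-2.0500 = 0.1287.

0.1287


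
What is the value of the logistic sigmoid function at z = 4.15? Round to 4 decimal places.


First, exp(-4.1500) = 0.0158.
Then sigma(z) = 1/(1 + 0.0158) = 0.9845.

0.9845


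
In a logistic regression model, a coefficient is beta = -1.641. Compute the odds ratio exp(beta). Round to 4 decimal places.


exp(-1.641) = 0.1938.
So the odds ratio is 0.1938.

0.1938


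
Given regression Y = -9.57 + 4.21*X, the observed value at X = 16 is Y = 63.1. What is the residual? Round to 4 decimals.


Compute yhat = -9.57 + (4.21)(16) = 57.7900.
Residual = actual - predicted = 63.1 - 57.7900 = 5.3100.

5.3100


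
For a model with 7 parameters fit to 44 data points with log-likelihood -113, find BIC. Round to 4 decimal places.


Compute k*ln(n) = 7*ln(44) = 7*3.784190 = 26.489330.
Then -2*loglik = 226.
BIC = 26.489330 + 226 = 252.489330, which rounds to 252.4893.

252.4893


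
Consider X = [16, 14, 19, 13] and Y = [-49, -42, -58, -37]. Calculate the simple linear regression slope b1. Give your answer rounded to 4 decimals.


First compute the means: xbar = 15.5000, ybar = -46.5000.
Then S_xx = sum((xi - xbar)^2) = 21.0000.
S_xy = sum((xi - xbar)(yi - ybar)) = -72.0000.
b1 = S_xy / S_xx = -72.0000 / 21.0000 = -3.4286.

-3.4286


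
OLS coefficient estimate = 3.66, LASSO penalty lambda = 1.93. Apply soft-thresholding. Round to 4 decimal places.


Check: |3.66| = 3.66 vs lambda = 1.93.
Since |beta| > lambda, coefficient = sign(beta)*(|beta| - lambda) = 1.7300.
Soft-thresholded coefficient = 1.7300.

1.7300


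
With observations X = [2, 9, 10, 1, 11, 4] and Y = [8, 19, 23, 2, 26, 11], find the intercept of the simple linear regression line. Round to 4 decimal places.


The slope is b1 = 2.1107.
Sample means are xbar = 6.1667 and ybar = 14.8333.
Intercept: b0 = 14.8333 - (2.1107)(6.1667) = 1.8172.

1.8172


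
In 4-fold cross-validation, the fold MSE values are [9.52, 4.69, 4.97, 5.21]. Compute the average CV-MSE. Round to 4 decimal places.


Sum of fold MSEs = 24.3900.
Average = 24.3900 / 4 = 6.0975.

6.0975


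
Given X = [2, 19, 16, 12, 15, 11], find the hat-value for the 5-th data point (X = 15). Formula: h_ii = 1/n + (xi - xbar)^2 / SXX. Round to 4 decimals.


n = 6, xbar = 12.5000.
SXX = sum((xi - xbar)^2) = 173.5000.
h = 1/6 + (15 - 12.5000)^2 / 173.5000 = 0.2027.

0.2027


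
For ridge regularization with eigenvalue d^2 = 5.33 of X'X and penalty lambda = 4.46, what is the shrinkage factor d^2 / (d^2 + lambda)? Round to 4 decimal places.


Compute the denominator: 5.33 + 4.46 = 9.7900.
Shrinkage factor = 5.33 / 9.7900 = 0.5444.

0.5444


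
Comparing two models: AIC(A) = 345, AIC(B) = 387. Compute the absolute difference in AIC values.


Compute |345 - 387| = 42.
Model A has the smaller AIC.

42


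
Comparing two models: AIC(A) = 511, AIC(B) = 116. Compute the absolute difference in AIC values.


Absolute difference = |511 - 116| = 395.
The model with lower AIC (B) is preferred.

395


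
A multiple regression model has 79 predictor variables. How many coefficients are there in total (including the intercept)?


Each predictor gets one coefficient, plus one intercept.
Total parameters = 79 + 1 = 80.

80


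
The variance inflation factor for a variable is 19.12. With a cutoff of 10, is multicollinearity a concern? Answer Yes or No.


The threshold is 10.
VIF = 19.12 is >= 10.
Multicollinearity indication: Yes.

Yes


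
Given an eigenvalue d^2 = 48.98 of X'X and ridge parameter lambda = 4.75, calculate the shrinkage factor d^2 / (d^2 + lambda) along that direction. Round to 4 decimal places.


d^2 + lambda = 48.98 + 4.75 = 53.7300.
Shrinkage factor = 48.98/53.7300 = 0.9116.

0.9116


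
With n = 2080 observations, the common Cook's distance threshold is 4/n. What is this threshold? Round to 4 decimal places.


The threshold is 4/n.
4/2080 = 0.0019.

0.0019


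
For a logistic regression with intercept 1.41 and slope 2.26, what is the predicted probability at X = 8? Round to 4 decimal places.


Linear predictor: z = 1.41 + 2.26 * 8 = 19.4900.
P = 1/(1 + exp(-19.4900)) = 1/(1 + 0.0000) = 1.0000.

1.0000


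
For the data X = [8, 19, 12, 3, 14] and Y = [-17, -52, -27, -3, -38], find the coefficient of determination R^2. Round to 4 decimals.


Fit the OLS line: b0 = 7.2834, b1 = -3.0967.
SSres = 13.4264.
SStot = 1421.2000.
R^2 = 1 - 13.4264/1421.2000 = 0.9906.

0.9906


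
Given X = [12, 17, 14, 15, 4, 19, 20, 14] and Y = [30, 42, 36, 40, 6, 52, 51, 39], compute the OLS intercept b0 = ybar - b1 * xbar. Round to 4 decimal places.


First find the slope: b1 = 2.8814.
Means: xbar = 14.3750, ybar = 37.0000.
b0 = ybar - b1 * xbar = 37.0000 - 2.8814 * 14.3750 = -4.4198.

-4.4198


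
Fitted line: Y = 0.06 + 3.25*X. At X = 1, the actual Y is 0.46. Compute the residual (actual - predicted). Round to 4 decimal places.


Fitted value at X = 1 is yhat = 0.06 + 3.25*1 = 3.3100.
Residual = 0.46 - 3.3100 = -2.8500.

-2.8500


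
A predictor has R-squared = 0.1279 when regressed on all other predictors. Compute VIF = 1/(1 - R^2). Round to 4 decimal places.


Denominator: 1 - 0.1279 = 0.8721.
VIF = 1 / 0.8721 = 1.1467.

1.1467


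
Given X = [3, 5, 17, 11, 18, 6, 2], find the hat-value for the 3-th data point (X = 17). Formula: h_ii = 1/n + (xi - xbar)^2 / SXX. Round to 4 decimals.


n = 7, xbar = 8.8571.
SXX = sum((xi - xbar)^2) = 258.8571.
h = 1/7 + (17 - 8.8571)^2 / 258.8571 = 0.3990.

0.3990


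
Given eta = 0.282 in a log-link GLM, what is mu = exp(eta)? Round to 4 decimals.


mu = exp(eta) = exp(0.282).
= 1.3258.

1.3258


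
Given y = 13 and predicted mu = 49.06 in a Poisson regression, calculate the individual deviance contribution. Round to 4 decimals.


First: ln(13/49.06) = -1.328095.
Then: 13 * -1.328095 = -17.265235.
y - mu = 13 - 49.06 = -36.06.
D = 2(-17.265235 - -36.06) = 37.589530, which rounds to 37.5895.

37.5895


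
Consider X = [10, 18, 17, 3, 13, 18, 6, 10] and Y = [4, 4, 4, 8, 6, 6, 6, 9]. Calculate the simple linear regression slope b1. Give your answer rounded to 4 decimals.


First compute the means: xbar = 11.8750, ybar = 5.8750.
Then S_xx = sum((xi - xbar)^2) = 222.8750.
S_xy = sum((xi - xbar)(yi - ybar)) = -42.1250.
b1 = S_xy / S_xx = -42.1250 / 222.8750 = -0.1890.

-0.1890


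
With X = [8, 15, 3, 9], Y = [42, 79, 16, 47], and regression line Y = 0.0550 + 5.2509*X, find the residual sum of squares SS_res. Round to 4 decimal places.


Compute predicted values, then residuals = yi - yhat_i.
Residuals: [-0.0622, 0.1815, 0.1923, -0.3131].
SSres = sum(residual^2) = 0.1718.

0.1718


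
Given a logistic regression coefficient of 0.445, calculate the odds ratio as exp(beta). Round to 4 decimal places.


The odds ratio is computed as:
OR = e^(0.445) = 1.5605.

1.5605


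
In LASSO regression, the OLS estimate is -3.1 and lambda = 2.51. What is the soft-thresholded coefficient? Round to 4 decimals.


Check: |-3.1| = 3.1 vs lambda = 2.51.
Since |beta| > lambda, coefficient = sign(beta)*(|beta| - lambda) = -0.5900.
Soft-thresholded coefficient = -0.5900.

-0.5900


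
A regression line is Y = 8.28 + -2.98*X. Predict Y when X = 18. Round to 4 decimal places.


Substitute X = 18 into the equation:
Y = 8.28 + -2.98 * 18 = 8.28 + -53.6400 = -45.3600.

-45.3600


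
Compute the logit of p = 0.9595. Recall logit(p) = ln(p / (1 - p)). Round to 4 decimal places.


Compute the odds: 0.9595/0.0405 = 23.6914.
Take the natural log: ln(23.6914) = 3.1651.

3.1651


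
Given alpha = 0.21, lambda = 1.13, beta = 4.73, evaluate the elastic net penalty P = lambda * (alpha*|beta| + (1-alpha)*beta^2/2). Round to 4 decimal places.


alpha * |beta| = 0.21 * 4.73 = 0.9933.
(1-alpha) * beta^2/2 = 0.79 * 22.3729/2 = 8.8373.
Total = 1.13 * (0.9933 + 8.8373) = 11.1086.

11.1086


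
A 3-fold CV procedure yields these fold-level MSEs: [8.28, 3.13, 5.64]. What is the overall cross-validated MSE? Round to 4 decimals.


Total MSE across folds = 17.0500.
CV-MSE = 17.0500/3 = 5.6833.

5.6833


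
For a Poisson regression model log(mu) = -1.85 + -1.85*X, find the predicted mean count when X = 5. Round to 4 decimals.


eta = -1.85 + -1.85 * 5 = -11.1000.
mu = exp(-11.1000) = 0.0000.

0.0000


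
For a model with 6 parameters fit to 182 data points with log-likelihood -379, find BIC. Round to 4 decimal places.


k * ln(n) = 6 * ln(182) = 6 * 5.204007 = 31.224042.
-2 * loglik = -2 * (-379) = 758.
BIC = 31.224042 + 758 = 789.224042, which rounds to 789.2240.

789.2240


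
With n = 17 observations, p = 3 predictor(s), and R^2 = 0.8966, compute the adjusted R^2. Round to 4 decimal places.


Using the formula:
(1 - 0.8966) = 0.1034.
Multiply by 16/13: 0.1034 * 16 = 1.6544, then 1.6544 / 13 = 0.1273.
Adj R^2 = 1 - 0.1273 = 0.8727.

0.8727


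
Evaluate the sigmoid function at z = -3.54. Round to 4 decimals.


exp(3.5400) = 34.4669.
1 + exp(-z) = 35.4669.
sigmoid = 1/35.4669 = 0.0282.

0.0282


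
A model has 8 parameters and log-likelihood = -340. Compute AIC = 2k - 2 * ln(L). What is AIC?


AIC = 2*8 - 2*(-340).
= 16 + 680 = 696.

696


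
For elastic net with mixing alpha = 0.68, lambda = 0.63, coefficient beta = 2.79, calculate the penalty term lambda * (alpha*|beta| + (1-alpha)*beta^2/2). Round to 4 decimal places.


alpha * |beta| = 0.68 * 2.79 = 1.8972.
(1-alpha) * beta^2/2 = 0.32 * 7.7841/2 = 1.2455.
Total = 0.63 * (1.8972 + 1.2455) = 1.9799.

1.9799


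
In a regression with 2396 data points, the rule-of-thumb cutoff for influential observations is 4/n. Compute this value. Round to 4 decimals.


Cook's distance cutoff = 4/n = 4/2396.
= 0.0017.

0.0017


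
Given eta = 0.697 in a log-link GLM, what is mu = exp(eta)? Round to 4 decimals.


Apply the inverse link:
mu = e^0.697 = 2.0077.

2.0077


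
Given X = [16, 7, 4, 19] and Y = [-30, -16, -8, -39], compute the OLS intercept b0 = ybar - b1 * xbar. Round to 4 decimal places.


First find the slope: b1 = -1.9314.
Means: xbar = 11.5000, ybar = -23.2500.
b0 = ybar - b1 * xbar = -23.2500 - -1.9314 * 11.5000 = -1.0392.

-1.0392


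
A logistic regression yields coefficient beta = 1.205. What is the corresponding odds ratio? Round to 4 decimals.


Odds ratio = exp(beta) = exp(1.205).
= 3.3368.

3.3368


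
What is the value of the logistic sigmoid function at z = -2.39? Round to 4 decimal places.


Compute exp(2.3900) = 10.9135.
Sigmoid = 1 / (1 + 10.9135) = 1 / 11.9135 = 0.0839.

0.0839


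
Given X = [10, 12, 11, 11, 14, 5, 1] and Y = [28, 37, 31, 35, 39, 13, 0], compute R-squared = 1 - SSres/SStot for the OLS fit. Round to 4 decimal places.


The fitted line is Y = -2.7209 + 3.1570*X.
SSres = 20.4012, SStot = 1244.8571.
R^2 = 1 - SSres/SStot = 0.9836.

0.9836


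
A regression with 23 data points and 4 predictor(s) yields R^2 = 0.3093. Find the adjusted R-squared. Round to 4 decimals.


Adjusted R^2 = 1 - (1 - R^2) * (n-1)/(n-p-1).
(1 - R^2) = 0.6907.
(n-1)/(n-p-1) = 22/18.
(1 - R^2) * (n-1) = 0.6907 * 22 = 15.1954.
Divide by (n-p-1): 15.1954 / 18 = 0.8442.
Adj R^2 = 1 - 0.8442 = 0.1558.

0.1558


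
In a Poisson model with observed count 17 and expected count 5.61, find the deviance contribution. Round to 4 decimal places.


First: ln(17/5.61) = 1.108663.
Then: 17 * 1.108663 = 18.847271.
y - mu = 17 - 5.61 = 11.39.
D = 2(18.847271 - 11.39) = 14.914542, which rounds to 14.9145.

14.9145


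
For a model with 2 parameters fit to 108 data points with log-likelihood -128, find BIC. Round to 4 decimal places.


Compute k*ln(n) = 2*ln(108) = 2*4.682131 = 9.364262.
Then -2*loglik = 256.
BIC = 9.364262 + 256 = 265.364262, which rounds to 265.3643.

265.3643


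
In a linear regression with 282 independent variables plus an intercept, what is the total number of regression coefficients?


Total coefficients = number of predictors + 1 (for the intercept).
= 282 + 1 = 283.

283


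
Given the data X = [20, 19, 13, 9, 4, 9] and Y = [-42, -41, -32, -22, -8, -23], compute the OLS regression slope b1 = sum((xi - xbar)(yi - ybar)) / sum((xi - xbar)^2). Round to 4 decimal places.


The sample means are xbar = 12.3333 and ybar = -28.0000.
Compute S_xx = 195.3333 and S_xy = -400.0000.
Slope b1 = S_xy / S_xx = -400.0000 / 195.3333 = -2.0478.

-2.0478


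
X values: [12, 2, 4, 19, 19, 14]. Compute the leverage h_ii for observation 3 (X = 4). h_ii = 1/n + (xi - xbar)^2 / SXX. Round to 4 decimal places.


Compute xbar = 11.6667 with n = 6 observations.
SXX = 265.3333.
Leverage = 1/6 + (4 - 11.6667)^2/265.3333 = 0.3882.

0.3882


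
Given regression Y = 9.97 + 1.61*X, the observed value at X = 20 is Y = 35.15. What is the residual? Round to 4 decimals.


Compute yhat = 9.97 + (1.61)(20) = 42.1700.
Residual = actual - predicted = 35.15 - 42.1700 = -7.0200.

-7.0200


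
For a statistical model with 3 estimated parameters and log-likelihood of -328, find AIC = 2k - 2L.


AIC = 2k - 2*loglik = 2(3) - 2(-328).
= 6 + 656 = 662.

662


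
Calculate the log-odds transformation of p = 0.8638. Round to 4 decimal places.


The odds are p/(1-p) = 0.8638 / 0.1362 = 6.3421.
logit(p) = ln(6.3421) = 1.8472.

1.8472


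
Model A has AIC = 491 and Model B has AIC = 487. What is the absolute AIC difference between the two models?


Compute |491 - 487| = 4.
Model B has the smaller AIC.

4


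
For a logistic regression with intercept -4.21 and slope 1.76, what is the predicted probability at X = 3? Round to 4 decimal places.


z = -4.21 + 1.76 * 3 = 1.0700.
Sigmoid: P = 1 / (1 + exp(-1.0700)) = 0.7446.

0.7446


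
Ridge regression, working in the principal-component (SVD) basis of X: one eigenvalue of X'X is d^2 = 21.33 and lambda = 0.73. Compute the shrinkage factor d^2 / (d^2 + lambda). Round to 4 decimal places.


Compute the denominator: 21.33 + 0.73 = 22.0600.
Shrinkage factor = 21.33 / 22.0600 = 0.9669.

0.9669


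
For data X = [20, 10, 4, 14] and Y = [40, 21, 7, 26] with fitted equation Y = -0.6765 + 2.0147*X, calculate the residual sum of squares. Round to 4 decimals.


Compute predicted values, then residuals = yi - yhat_i.
Residuals: [0.3825, 1.5295, -0.3823, -1.5293].
SSres = sum(residual^2) = 4.9706.

4.9706


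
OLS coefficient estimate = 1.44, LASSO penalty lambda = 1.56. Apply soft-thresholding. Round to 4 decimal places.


Absolute value: |1.44| = 1.44.
Compare to lambda = 1.56.
Since |beta| <= lambda, the coefficient is set to 0.

0.0000


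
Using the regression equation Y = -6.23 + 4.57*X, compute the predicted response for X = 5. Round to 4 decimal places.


Substitute X = 5 into the equation:
Y = -6.23 + 4.57 * 5 = -6.23 + 22.8500 = 16.6200.

16.6200


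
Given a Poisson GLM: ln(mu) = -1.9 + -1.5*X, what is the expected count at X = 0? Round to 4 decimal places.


Linear predictor: eta = -1.9 + (-1.5)(0) = -1.9000.
Expected count: mu = exp(-1.9000) = 0.1496.

0.1496


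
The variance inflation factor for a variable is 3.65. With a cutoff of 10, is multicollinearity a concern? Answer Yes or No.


Check: VIF = 3.65 vs threshold = 10.
Since 3.65 < 10, the answer is No.

No


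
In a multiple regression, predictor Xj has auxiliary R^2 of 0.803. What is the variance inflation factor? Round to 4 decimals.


VIF = 1 / (1 - 0.803).
= 1 / 0.197 = 5.0761.

5.0761


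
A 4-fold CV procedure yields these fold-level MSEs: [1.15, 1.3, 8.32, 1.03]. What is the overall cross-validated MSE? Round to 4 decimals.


Add all fold MSEs: 11.8000.
Divide by k = 4: 11.8000/4 = 2.9500.

2.9500


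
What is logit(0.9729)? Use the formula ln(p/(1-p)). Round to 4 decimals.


The odds are p/(1-p) = 0.9729 / 0.0271 = 35.9004.
logit(p) = ln(35.9004) = 3.5807.

3.5807


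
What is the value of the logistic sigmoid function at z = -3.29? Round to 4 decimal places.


Compute exp(3.2900) = 26.8429.
Sigmoid = 1 / (1 + 26.8429) = 1 / 27.8429 = 0.0359.

0.0359


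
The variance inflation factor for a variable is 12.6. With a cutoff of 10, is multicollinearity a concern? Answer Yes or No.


Check: VIF = 12.6 vs threshold = 10.
Since 12.6 >= 10, the answer is Yes.

Yes


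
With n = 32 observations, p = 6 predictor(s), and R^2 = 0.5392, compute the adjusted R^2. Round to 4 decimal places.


Plug in: Adj R^2 = 1 - (1 - 0.5392) * 31/25.
= 1 - 0.4608 * 31/25
= 1 - 14.2848 / 25
= 1 - 0.5714 = 0.4286.

0.4286


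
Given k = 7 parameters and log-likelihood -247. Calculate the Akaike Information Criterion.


AIC = 2*7 - 2*(-247).
= 14 + 494 = 508.

508


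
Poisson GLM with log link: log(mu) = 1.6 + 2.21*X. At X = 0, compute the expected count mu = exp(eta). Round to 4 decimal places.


Linear predictor: eta = 1.6 + (2.21)(0) = 1.6000.
Expected count: mu = exp(1.6000) = 4.9530.

4.9530


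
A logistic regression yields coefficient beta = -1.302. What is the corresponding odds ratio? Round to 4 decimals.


Odds ratio = exp(beta) = exp(-1.302).
= 0.2720.

0.2720


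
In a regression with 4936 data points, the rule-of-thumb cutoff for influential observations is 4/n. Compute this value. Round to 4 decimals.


The threshold is 4/n.
4/4936 = 0.0008.

0.0008


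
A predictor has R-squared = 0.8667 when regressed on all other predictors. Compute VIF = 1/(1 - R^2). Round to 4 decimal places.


VIF = 1 / (1 - 0.8667).
= 1 / 0.1333 = 7.5019.

7.5019


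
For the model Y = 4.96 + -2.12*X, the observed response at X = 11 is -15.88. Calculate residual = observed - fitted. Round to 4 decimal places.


Predicted = 4.96 + -2.12 * 11 = -18.3600.
Residual = -15.88 - -18.3600 = 2.4800.

2.4800


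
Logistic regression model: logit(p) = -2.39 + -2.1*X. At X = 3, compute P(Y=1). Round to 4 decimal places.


z = -2.39 + -2.1 * 3 = -8.6900.
Sigmoid: P = 1 / (1 + exp(8.6900)) = 0.0002.

0.0002


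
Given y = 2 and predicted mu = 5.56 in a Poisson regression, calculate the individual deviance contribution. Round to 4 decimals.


First: ln(2/5.56) = -1.022451.
Then: 2 * -1.022451 = -2.044902.
y - mu = 2 - 5.56 = -3.56.
D = 2(-2.044902 - -3.56) = 3.030196, which rounds to 3.0302.

3.0302


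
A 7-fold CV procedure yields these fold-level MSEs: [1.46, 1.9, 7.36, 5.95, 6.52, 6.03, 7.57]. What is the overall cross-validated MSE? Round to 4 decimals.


Sum of fold MSEs = 36.7900.
Average = 36.7900 / 7 = 5.2557.

5.2557


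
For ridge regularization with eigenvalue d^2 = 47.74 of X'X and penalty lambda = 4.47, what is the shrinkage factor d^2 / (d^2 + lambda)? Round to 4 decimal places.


d^2 + lambda = 47.74 + 4.47 = 52.2100.
Shrinkage factor = 47.74/52.2100 = 0.9144.

0.9144


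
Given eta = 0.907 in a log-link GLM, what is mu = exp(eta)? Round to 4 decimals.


The inverse log link gives:
mu = exp(0.907) = 2.4769.

2.4769


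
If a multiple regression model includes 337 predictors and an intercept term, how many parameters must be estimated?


Including the intercept, the model has 337 predictor coefficients + 1 intercept.
Total = 338.

338


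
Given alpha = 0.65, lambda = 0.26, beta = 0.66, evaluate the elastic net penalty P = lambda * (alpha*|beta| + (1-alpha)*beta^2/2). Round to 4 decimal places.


alpha * |beta| = 0.65 * 0.66 = 0.4290.
(1-alpha) * beta^2/2 = 0.35 * 0.4356/2 = 0.0762.
Total = 0.26 * (0.4290 + 0.0762) = 0.1314.

0.1314


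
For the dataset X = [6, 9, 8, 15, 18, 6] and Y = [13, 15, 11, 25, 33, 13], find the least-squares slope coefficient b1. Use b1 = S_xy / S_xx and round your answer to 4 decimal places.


The sample means are xbar = 10.3333 and ybar = 18.3333.
Compute S_xx = 125.3333 and S_xy = 211.3333.
Slope b1 = S_xy / S_xx = 211.3333 / 125.3333 = 1.6862.

1.6862


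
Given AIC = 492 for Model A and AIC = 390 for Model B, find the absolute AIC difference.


|AIC_A - AIC_B| = |492 - 390| = 102.
Model B is preferred (lower AIC).

102


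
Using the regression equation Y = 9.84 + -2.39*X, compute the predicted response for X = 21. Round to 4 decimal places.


Predicted value:
Y = 9.84 + (-2.39)(21) = 9.84 + -50.1900 = -40.3500.

-40.3500


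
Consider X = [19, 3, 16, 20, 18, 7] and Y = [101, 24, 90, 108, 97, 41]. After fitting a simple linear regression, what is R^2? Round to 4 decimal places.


Fit the OLS line: b0 = 8.0711, b1 = 4.9708.
SSres = 13.1189.
SStot = 6210.8333.
R^2 = 1 - 13.1189/6210.8333 = 0.9979.

0.9979


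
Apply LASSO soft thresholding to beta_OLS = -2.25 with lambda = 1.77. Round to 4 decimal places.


Absolute value: |-2.25| = 2.25.
Compare to lambda = 1.77.
Since |beta| > lambda, coefficient = sign(beta)*(|beta| - lambda) = -0.4800.

-0.4800


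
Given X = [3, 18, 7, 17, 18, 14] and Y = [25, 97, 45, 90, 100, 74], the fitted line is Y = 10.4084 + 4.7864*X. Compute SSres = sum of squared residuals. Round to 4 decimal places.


For each point, residual = actual - predicted.
Residuals: [0.2324, 0.4364, 1.0868, -1.7772, 3.4364, -3.4180].
Sum of squared residuals = 28.0756.

28.0756


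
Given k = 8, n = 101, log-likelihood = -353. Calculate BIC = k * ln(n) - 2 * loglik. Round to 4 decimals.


Compute k*ln(n) = 8*ln(101) = 8*4.615121 = 36.920968.
Then -2*loglik = 706.
BIC = 36.920968 + 706 = 742.920968, which rounds to 742.9210.

742.9210


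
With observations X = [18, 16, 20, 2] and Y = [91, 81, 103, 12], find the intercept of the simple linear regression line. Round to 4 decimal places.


First find the slope: b1 = 5.0000.
Means: xbar = 14.0000, ybar = 71.7500.
b0 = ybar - b1 * xbar = 71.7500 - 5.0000 * 14.0000 = 1.7500.

1.7500


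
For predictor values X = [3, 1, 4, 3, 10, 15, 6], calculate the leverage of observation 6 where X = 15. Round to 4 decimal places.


n = 7, xbar = 6.0000.
SXX = sum((xi - xbar)^2) = 144.0000.
h = 1/7 + (15 - 6.0000)^2 / 144.0000 = 0.7054.

0.7054


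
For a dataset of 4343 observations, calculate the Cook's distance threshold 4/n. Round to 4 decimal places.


Using the rule of thumb:
Threshold = 4 / 4343 = 0.0009.

0.0009


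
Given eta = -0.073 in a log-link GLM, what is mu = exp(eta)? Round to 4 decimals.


The inverse log link gives:
mu = exp(-0.073) = 0.9296.

0.9296


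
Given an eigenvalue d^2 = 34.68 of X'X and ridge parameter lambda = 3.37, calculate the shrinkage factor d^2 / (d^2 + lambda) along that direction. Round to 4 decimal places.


d^2 + lambda = 34.68 + 3.37 = 38.0500.
Shrinkage factor = 34.68/38.0500 = 0.9114.

0.9114


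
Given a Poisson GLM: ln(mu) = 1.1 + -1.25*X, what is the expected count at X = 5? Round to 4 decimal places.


eta = 1.1 + -1.25 * 5 = -5.1500.
mu = exp(-5.1500) = 0.0058.

0.0058


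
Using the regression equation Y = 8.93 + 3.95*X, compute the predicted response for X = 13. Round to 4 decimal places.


Plug X = 13 into Y = 8.93 + 3.95*X:
Y = 8.93 + 51.3500 = 60.2800.

60.2800


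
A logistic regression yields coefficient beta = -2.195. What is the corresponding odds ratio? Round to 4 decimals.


Odds ratio = exp(beta) = exp(-2.195).
= 0.1114.

0.1114


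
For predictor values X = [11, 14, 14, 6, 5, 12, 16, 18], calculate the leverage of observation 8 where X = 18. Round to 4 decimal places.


Compute xbar = 12.0000 with n = 8 observations.
SXX = 146.0000.
Leverage = 1/8 + (18 - 12.0000)^2/146.0000 = 0.3716.

0.3716


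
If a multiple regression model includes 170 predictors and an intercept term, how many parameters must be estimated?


Including the intercept, the model has 170 predictor coefficients + 1 intercept.
Total = 171.

171


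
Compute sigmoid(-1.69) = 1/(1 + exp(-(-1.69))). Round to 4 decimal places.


Compute exp(1.6900) = 5.4195.
Sigmoid = 1 / (1 + 5.4195) = 1 / 6.4195 = 0.1558.

0.1558


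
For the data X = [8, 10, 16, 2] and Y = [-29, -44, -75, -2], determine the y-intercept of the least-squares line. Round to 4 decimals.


The slope is b1 = -5.2600.
Sample means are xbar = 9.0000 and ybar = -37.5000.
Intercept: b0 = -37.5000 - (-5.2600)(9.0000) = 9.8400.

9.8400


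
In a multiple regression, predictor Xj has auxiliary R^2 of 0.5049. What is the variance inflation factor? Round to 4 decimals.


Denominator: 1 - 0.5049 = 0.4951.
VIF = 1 / 0.4951 = 2.0198.

2.0198


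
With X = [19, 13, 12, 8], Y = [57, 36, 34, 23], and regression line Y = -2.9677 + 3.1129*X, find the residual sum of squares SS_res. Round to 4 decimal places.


For each point, residual = actual - predicted.
Residuals: [0.8226, -1.5000, -0.3871, 1.0645].
Sum of squared residuals = 4.2097.

4.2097


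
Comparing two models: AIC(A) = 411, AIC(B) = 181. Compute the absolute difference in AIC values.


Absolute difference = |411 - 181| = 230.
The model with lower AIC (B) is preferred.

230


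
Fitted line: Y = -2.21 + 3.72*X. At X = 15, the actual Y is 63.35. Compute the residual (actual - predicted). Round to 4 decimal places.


Compute yhat = -2.21 + (3.72)(15) = 53.5900.
Residual = actual - predicted = 63.35 - 53.5900 = 9.7600.

9.7600


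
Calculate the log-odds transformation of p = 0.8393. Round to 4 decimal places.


Compute the odds: 0.8393/0.1607 = 5.2228.
Take the natural log: ln(5.2228) = 1.6530.

1.6530


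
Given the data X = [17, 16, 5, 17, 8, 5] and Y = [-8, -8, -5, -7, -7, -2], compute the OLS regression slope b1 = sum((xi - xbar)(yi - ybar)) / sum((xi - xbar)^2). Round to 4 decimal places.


The sample means are xbar = 11.3333 and ybar = -6.1667.
Compute S_xx = 177.3333 and S_xy = -54.6667.
Slope b1 = S_xy / S_xx = -54.6667 / 177.3333 = -0.3083.

-0.3083


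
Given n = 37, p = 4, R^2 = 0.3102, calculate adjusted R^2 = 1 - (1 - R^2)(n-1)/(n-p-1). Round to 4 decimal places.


Adjusted R^2 = 1 - (1 - R^2) * (n-1)/(n-p-1).
(1 - R^2) = 0.6898.
(n-1)/(n-p-1) = 36/32.
(1 - R^2) * (n-1) = 0.6898 * 36 = 24.8328.
Divide by (n-p-1): 24.8328 / 32 = 0.7760.
Adj R^2 = 1 - 0.7760 = 0.2240.

0.2240


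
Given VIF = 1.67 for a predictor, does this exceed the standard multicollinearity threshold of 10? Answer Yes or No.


The threshold is 10.
VIF = 1.67 is < 10.
Multicollinearity indication: No.

No


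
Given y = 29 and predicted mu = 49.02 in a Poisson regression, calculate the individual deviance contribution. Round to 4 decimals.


Compute y*ln(y/mu) = 29*ln(29/49.02) = 29*-0.524933 = -15.223057.
y - mu = -20.02.
D = 2*(-15.223057 - (-20.02)) = 9.593886, which rounds to 9.5939.

9.5939


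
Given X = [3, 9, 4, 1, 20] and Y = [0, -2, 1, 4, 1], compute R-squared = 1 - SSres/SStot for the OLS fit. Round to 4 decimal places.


The fitted line is Y = 1.4220 + -0.0840*X.
SSres = 17.1527, SStot = 18.8000.
R^2 = 1 - SSres/SStot = 0.0876.

0.0876


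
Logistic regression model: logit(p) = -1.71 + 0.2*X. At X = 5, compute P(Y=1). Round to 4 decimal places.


z = -1.71 + 0.2 * 5 = -0.7100.
Sigmoid: P = 1 / (1 + exp(0.7100)) = 0.3296.

0.3296


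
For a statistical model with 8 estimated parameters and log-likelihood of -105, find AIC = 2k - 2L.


AIC = 2*8 - 2*(-105).
= 16 + 210 = 226.

226


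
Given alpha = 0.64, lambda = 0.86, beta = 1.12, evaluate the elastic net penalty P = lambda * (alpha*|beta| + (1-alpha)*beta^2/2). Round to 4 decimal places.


alpha * |beta| = 0.64 * 1.12 = 0.7168.
(1-alpha) * beta^2/2 = 0.36 * 1.2544/2 = 0.2258.
Total = 0.86 * (0.7168 + 0.2258) = 0.8106.

0.8106


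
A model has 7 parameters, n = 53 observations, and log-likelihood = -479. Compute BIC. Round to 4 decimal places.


k * ln(n) = 7 * ln(53) = 7 * 3.970292 = 27.792044.
-2 * loglik = -2 * (-479) = 958.
BIC = 27.792044 + 958 = 985.792044, which rounds to 985.7920.

985.7920


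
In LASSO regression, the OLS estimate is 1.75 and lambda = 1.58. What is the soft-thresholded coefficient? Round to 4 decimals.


Absolute value: |1.75| = 1.75.
Compare to lambda = 1.58.
Since |beta| > lambda, coefficient = sign(beta)*(|beta| - lambda) = 0.1700.

0.1700


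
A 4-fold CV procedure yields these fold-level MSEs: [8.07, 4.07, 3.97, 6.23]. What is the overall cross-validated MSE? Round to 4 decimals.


Sum of fold MSEs = 22.3400.
Average = 22.3400 / 4 = 5.5850.

5.5850


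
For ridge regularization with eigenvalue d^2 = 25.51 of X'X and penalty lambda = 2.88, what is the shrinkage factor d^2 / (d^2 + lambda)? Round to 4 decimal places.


Denominator = d^2 + lambda = 25.51 + 2.88 = 28.3900.
Shrinkage = 25.51 / 28.3900 = 0.8986.

0.8986


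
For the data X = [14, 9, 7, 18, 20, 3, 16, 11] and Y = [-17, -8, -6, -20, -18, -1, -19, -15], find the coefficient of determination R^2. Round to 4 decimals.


The fitted line is Y = 1.0446 + -1.1465*X.
SSres = 38.4459, SStot = 348.0000.
R^2 = 1 - SSres/SStot = 0.8895.

0.8895


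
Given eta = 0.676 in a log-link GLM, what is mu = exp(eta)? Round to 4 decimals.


Apply the inverse link:
mu = e^0.676 = 1.9660.

1.9660


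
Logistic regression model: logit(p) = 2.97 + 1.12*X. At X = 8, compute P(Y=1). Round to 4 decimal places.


z = 2.97 + 1.12 * 8 = 11.9300.
Sigmoid: P = 1 / (1 + exp(-11.9300)) = 1.0000.

1.0000


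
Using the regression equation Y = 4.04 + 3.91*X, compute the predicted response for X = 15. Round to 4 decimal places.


Plug X = 15 into Y = 4.04 + 3.91*X:
Y = 4.04 + 58.6500 = 62.6900.

62.6900


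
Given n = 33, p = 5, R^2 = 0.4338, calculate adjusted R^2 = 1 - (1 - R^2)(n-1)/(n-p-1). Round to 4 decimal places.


Using the formula:
(1 - 0.4338) = 0.5662.
Multiply by 32/27: 0.5662 * 32 = 18.1184, then 18.1184 / 27 = 0.6711.
Adj R^2 = 1 - 0.6711 = 0.3289.

0.3289


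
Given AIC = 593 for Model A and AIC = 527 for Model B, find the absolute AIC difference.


Compute |593 - 527| = 66.
Model B has the smaller AIC.

66


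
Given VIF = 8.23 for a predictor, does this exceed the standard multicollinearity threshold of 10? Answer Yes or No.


Compare VIF = 8.23 to the threshold of 10.
8.23 < 10, so the answer is No.

No


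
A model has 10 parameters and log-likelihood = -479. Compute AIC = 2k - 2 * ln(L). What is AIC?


AIC = 2k - 2*loglik = 2(10) - 2(-479).
= 20 + 958 = 978.

978


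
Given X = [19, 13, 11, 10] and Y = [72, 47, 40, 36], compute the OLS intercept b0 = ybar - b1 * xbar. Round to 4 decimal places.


First find the slope: b1 = 4.0051.
Means: xbar = 13.2500, ybar = 48.7500.
b0 = ybar - b1 * xbar = 48.7500 - 4.0051 * 13.2500 = -4.3179.

-4.3179


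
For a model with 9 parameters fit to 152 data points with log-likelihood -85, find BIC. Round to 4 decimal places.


ln(152) = 5.023881.
k * ln(n) = 9 * 5.023881 = 45.214929.
-2L = 170.
BIC = 45.214929 + 170 = 215.214929, which rounds to 215.2149.

215.2149


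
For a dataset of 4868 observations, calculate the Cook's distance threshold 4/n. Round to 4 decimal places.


Using the rule of thumb:
Threshold = 4 / 4868 = 0.0008.

0.0008


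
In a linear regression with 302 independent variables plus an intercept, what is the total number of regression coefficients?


Total coefficients = number of predictors + 1 (for the intercept).
= 302 + 1 = 303.

303


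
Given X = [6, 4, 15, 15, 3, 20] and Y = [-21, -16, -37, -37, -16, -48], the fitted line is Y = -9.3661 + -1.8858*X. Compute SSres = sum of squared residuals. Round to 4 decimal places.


Compute predicted values, then residuals = yi - yhat_i.
Residuals: [-0.3191, 0.9093, 0.6531, 0.6531, -0.9765, -0.9179].
SSres = sum(residual^2) = 3.5778.

3.5778


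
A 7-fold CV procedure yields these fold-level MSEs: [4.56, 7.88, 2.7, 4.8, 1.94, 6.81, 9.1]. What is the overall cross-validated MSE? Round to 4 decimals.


Sum of fold MSEs = 37.7900.
Average = 37.7900 / 7 = 5.3986.

5.3986


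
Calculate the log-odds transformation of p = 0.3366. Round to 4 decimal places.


1 - p = 0.6634.
p/(1-p) = 0.5074.
logit = ln(0.5074) = -0.6785.

-0.6785


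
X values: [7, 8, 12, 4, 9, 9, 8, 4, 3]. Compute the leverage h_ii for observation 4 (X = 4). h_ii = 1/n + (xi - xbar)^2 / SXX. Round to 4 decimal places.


n = 9, xbar = 7.1111.
SXX = sum((xi - xbar)^2) = 68.8889.
h = 1/9 + (4 - 7.1111)^2 / 68.8889 = 0.2516.

0.2516


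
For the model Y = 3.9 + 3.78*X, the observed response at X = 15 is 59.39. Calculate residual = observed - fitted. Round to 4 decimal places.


Predicted = 3.9 + 3.78 * 15 = 60.6000.
Residual = 59.39 - 60.6000 = -1.2100.

-1.2100


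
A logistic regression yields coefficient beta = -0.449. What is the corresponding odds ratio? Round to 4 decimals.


Odds ratio = exp(beta) = exp(-0.449).
= 0.6383.

0.6383


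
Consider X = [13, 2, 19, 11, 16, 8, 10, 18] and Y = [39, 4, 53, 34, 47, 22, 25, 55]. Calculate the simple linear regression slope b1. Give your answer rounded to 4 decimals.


Calculate xbar = 12.1250, ybar = 34.8750.
S_xx = 222.8750, S_xy = 681.1250.
Using b1 = S_xy / S_xx = 681.1250 / 222.8750, we get b1 = 3.0561.

3.0561


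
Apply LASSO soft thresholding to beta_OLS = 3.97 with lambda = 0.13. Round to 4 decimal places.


|beta_OLS| = 3.97.
lambda = 0.13.
Since |beta| > lambda, coefficient = sign(beta)*(|beta| - lambda) = 3.8400.
Result = 3.8400.

3.8400


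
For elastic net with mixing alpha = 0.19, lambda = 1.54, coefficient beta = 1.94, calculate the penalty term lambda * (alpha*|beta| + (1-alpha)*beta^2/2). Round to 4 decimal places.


alpha * |beta| = 0.19 * 1.94 = 0.3686.
(1-alpha) * beta^2/2 = 0.81 * 3.7636/2 = 1.5243.
Total = 1.54 * (0.3686 + 1.5243) = 2.9150.

2.9150


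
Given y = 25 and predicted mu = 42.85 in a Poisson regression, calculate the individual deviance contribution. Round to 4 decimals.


First: ln(25/42.85) = -0.538830.
Then: 25 * -0.538830 = -13.470750.
y - mu = 25 - 42.85 = -17.85.
D = 2(-13.470750 - -17.85) = 8.758500, which rounds to 8.7585.

8.7585


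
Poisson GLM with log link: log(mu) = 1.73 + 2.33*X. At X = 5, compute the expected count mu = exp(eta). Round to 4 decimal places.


eta = 1.73 + 2.33 * 5 = 13.3800.
mu = exp(13.3800) = 646934.2853.

646934.2853


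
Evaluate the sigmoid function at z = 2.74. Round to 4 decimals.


Compute exp(-2.7400) = 0.0646.
Sigmoid = 1 / (1 + 0.0646) = 1 / 1.0646 = 0.9393.

0.9393


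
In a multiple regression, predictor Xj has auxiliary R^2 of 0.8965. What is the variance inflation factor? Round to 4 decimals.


VIF = 1 / (1 - 0.8965).
= 1 / 0.1035 = 9.6618.

9.6618


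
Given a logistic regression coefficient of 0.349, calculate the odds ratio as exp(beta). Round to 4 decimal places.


The odds ratio is computed as:
OR = e^(0.349) = 1.4176.

1.4176


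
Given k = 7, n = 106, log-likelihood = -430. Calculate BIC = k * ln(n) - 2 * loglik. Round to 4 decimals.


Compute k*ln(n) = 7*ln(106) = 7*4.663439 = 32.644073.
Then -2*loglik = 860.
BIC = 32.644073 + 860 = 892.644073, which rounds to 892.6441.

892.6441


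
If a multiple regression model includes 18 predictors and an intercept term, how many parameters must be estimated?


Including the intercept, the model has 18 predictor coefficients + 1 intercept.
Total = 19.

19


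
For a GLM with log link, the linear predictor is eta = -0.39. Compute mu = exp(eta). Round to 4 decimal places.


mu = exp(eta) = exp(-0.39).
= 0.6771.

0.6771


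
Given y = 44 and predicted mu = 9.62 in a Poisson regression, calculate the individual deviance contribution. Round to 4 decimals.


y/mu = 44/9.62 = 4.573805 (approx.), and ln(44/9.62) = 1.520345.
y * ln(y/mu) = 44 * 1.520345 = 66.895180.
y - mu = 34.38.
D = 2 * (66.895180 - 34.38) = 65.030360, which rounds to 65.0304.

65.0304


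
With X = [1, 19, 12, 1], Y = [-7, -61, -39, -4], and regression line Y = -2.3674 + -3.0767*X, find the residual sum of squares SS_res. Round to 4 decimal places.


Predicted values from Y = -2.3674 + -3.0767*X.
Residuals: [-1.5559, -0.1753, 0.2878, 1.4441].
SSres = 4.6198.

4.6198


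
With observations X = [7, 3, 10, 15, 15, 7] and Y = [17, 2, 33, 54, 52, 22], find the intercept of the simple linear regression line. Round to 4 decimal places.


Compute b1 = 4.2338 from the OLS formula.
With xbar = 9.5000 and ybar = 30.0000, the intercept is:
b0 = 30.0000 - 4.2338 * 9.5000 = -10.2208.

-10.2208


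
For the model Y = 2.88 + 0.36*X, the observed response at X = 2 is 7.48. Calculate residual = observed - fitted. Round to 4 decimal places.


Predicted = 2.88 + 0.36 * 2 = 3.6000.
Residual = 7.48 - 3.6000 = 3.8800.

3.8800
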